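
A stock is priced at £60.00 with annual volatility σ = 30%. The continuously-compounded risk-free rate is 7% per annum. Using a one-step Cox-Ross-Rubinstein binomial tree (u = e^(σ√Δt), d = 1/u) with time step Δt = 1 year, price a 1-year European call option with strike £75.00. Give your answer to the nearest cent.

CRR parameters: u = e^(σ√Δt) = e^(0.3·√1) = 1.3499, d = 1/u = 0.7408
Per-period rate: rΔt = 0.07·1 = 0.07, so R = e^0.07 = 1.0725
Risk-neutral probability p = (e^0.07 − 0.7408)/(1.3499 − 0.7408) = 0.3317/0.6090 = 0.5446
Terminal stock prices: S_u = 80.99, S_d = 44.45
Terminal payoffs (S − K): max(5.992, 0) = 5.992, max(-30.55, 0) = 0
Node 0 (S = 60): V_0 = e^(−0.07)·[0.5446·5.9915 + 0.4554·0.0000] = 3.0424

£3.04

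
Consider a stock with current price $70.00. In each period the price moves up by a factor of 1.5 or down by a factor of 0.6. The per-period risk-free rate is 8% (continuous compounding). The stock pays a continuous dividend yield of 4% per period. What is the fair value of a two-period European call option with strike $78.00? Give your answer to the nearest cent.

Per-period risk-free factor R = e^0.08 = 1.0833; dividend-adjusted growth = e^(0.08−0.04) = 1.0408.
Risk-neutral probability p = (1.0408 − 0.6)/(1.5 − 0.6) = 0.4408/0.9000 = 0.4898
Terminal stock prices: S_uu = 157.5, S_ud = 63, S_dd = 25.2
Terminal payoffs (S − K): max(79.5, 0) = 79.5, max(-15, 0) = 0, max(-52.8, 0) = 0
Node u (S = 105): V_u = e^(−0.08)·[0.4898·79.5000 + 0.5102·0.0000] = 35.9446
Node d (S = 42): V_d = e^(−0.08)·[0.4898·0.0000 + 0.5102·0.0000] = 0.0000
Node 0 (S = 70): V_0 = e^(−0.08)·[0.4898·35.9446 + 0.5102·0.0000] = 16.2517

$16.25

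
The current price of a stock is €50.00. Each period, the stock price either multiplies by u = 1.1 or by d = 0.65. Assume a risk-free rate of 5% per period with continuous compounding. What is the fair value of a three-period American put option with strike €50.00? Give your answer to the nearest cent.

€3.84

Risk-neutral probability p = (e^0.05 − 0.65)/(1.1 − 0.65) = 0.4013/0.4500 = 0.8917
Terminal stock prices: S_uuu = 66.55, S_uud = 39.33, S_udd = 23.24, S_ddd = 13.73
Terminal payoffs (K − S): max(-16.55, 0) = 0, max(10.67, 0) = 10.67, max(26.76, 0) = 26.76, max(36.27, 0) = 36.27
Node uu (S = 60.5): continuation = e^(−0.05)·[0.8917·0.0000 + 0.1083·10.6750] = 1.0996; exercise value = 0.0000 ≤ continuation, so V_uu = 1.0996
Node ud (S = 35.75): continuation = e^(−0.05)·[0.8917·10.6750 + 0.1083·26.7625] = 11.8115; exercise value = 14.2500 > continuation, so V_ud = 14.2500 (exercise)
Node dd (S = 21.13): continuation = e^(−0.05)·[0.8917·26.7625 + 0.1083·36.2687] = 26.4365; exercise value = 28.8750 > continuation, so V_dd = 28.8750 (exercise)
Node u (S = 55): continuation = e^(−0.05)·[0.8917·1.0996 + 0.1083·14.2500] = 2.4005; exercise value = 0.0000 ≤ continuation, so V_u = 2.4005
Node d (S = 32.5): continuation = e^(−0.05)·[0.8917·14.2500 + 0.1083·28.8750] = 15.0615; exercise value = 17.5000 > continuation, so V_d = 17.5000 (exercise)
Node 0 (S = 50): continuation = e^(−0.05)·[0.8917·2.4005 + 0.1083·17.5000] = 3.8388; exercise value = 0.0000 ≤ continuation, so V_0 = 3.8388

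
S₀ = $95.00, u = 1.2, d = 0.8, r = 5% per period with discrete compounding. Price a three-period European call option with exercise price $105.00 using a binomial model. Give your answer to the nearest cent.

Risk-neutral probability p = (1 + 0.05 − 0.8)/(1.2 − 0.8) = 0.2500/0.4000 = 0.6250
Terminal stock prices: S_uuu = 164.2, S_uud = 109.4, S_udd = 72.96, S_ddd = 48.64
Terminal payoffs (S − K): max(59.16, 0) = 59.16, max(4.44, 0) = 4.44, max(-32.04, 0) = 0, max(-56.36, 0) = 0
Node uu (S = 136.8): V_uu = 1/1.05·[0.6250·59.1600 + 0.3750·4.4400] = 36.8000
Node ud (S = 91.2): V_ud = 1/1.05·[0.6250·4.4400 + 0.3750·0.0000] = 2.6429
Node dd (S = 60.8): V_dd = 1/1.05·[0.6250·0.0000 + 0.3750·0.0000] = 0.0000
Node u (S = 114): V_u = 1/1.05·[0.6250·36.8000 + 0.3750·2.6429] = 22.8486
Node d (S = 76): V_d = 1/1.05·[0.6250·2.6429 + 0.3750·0.0000] = 1.5731
Node 0 (S = 95): V_0 = 1/1.05·[0.6250·22.8486 + 0.3750·1.5731] = 14.1622

$14.16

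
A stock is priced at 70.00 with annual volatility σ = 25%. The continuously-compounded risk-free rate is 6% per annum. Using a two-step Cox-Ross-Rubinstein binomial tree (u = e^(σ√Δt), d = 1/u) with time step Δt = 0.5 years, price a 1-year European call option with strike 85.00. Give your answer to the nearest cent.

CRR parameters: u = e^(σ√Δt) = e^(0.25·√0.5) = 1.1934, d = 1/u = 0.8380
Per-period rate: rΔt = 0.06·0.5 = 0.03, so R = e^0.03 = 1.0305
Risk-neutral probability p = (e^0.03 − 0.8380)/(1.1934 − 0.8380) = 0.1925/0.3554 = 0.5416
Terminal stock prices: S_uu = 99.69, S_ud = 70, S_dd = 49.15
Terminal payoffs (S − K): max(14.69, 0) = 14.69, max(-15, 0) = 0, max(-35.85, 0) = 0
Node u (S = 83.54): V_u = e^(−0.03)·[0.5416·14.6883 + 0.4584·0.0000] = 7.7203
Node d (S = 58.66): V_d = e^(−0.03)·[0.5416·0.0000 + 0.4584·0.0000] = 0.0000
Node 0 (S = 70): V_0 = e^(−0.03)·[0.5416·7.7203 + 0.4584·0.0000] = 4.0578

4.06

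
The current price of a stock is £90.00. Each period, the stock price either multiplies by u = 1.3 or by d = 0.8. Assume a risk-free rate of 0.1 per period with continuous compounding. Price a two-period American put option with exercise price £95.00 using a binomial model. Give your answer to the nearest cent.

£8.38

Risk-neutral probability p = (e^0.1 − 0.8)/(1.3 − 0.8) = 0.3052/0.5000 = 0.6103
Terminal stock prices: S_uu = 152.1, S_ud = 93.6, S_dd = 57.6
Terminal payoffs (K − S): max(-57.1, 0) = 0, max(1.4, 0) = 1.4, max(37.4, 0) = 37.4
Node u (S = 117): continuation = e^(−0.1)·[0.6103·0.0000 + 0.3897·1.4000] = 0.4936; exercise value = 0.0000 ≤ continuation, so V_u = 0.4936
Node d (S = 72): continuation = e^(−0.1)·[0.6103·1.4000 + 0.3897·37.4000] = 13.9596; exercise value = 23.0000 > continuation, so V_d = 23.0000 (exercise)
Node 0 (S = 90): continuation = e^(−0.1)·[0.6103·0.4936 + 0.3897·23.0000] = 8.3819; exercise value = 5.0000 ≤ continuation, so V_0 = 8.3819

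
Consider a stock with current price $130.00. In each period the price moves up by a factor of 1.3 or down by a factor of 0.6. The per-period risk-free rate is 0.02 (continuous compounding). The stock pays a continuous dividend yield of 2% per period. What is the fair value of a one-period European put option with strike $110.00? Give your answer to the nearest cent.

$13.44

Per-period risk-free factor R = e^0.02 = 1.0202; dividend-adjusted growth = e^(0.02−0.02) = 1.0000.
Risk-neutral probability p = (1.0000 − 0.6)/(1.3 − 0.6) = 0.4000/0.7000 = 0.5714
Terminal stock prices: S_u = 169, S_d = 78
Terminal payoffs (K − S): max(-59, 0) = 0, max(32, 0) = 32
Node 0 (S = 130): V_0 = e^(−0.02)·[0.5714·0.0000 + 0.4286·32.0000] = 13.4427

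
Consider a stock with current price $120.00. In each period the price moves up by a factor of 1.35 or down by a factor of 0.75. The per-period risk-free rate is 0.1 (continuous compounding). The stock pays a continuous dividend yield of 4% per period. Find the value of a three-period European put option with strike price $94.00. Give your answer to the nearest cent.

Per-period risk-free factor R = e^0.1 = 1.1052; dividend-adjusted growth = e^(0.1−0.04) = 1.0618.
Risk-neutral probability p = (1.0618 − 0.75)/(1.35 − 0.75) = 0.3118/0.6000 = 0.5197
Terminal stock prices: S_uuu = 295.2, S_uud = 164, S_udd = 91.12, S_ddd = 50.62
Terminal payoffs (K − S): max(-201.2, 0) = 0, max(-70.03, 0) = 0, max(2.875, 0) = 2.875, max(43.38, 0) = 43.38
Node uu (S = 218.7): V_uu = e^(−0.1)·[0.5197·0.0000 + 0.4803·0.0000] = 0.0000
Node ud (S = 121.5): V_ud = e^(−0.1)·[0.5197·0.0000 + 0.4803·2.8750] = 1.2494
Node dd (S = 67.5): V_dd = e^(−0.1)·[0.5197·2.8750 + 0.4803·43.3750] = 20.2014
Node u (S = 162): V_u = e^(−0.1)·[0.5197·0.0000 + 0.4803·1.2494] = 0.5429
Node d (S = 90): V_d = e^(−0.1)·[0.5197·1.2494 + 0.4803·20.2014] = 9.3665
Node 0 (S = 120): V_0 = e^(−0.1)·[0.5197·0.5429 + 0.4803·9.3665] = 4.3257

$4.33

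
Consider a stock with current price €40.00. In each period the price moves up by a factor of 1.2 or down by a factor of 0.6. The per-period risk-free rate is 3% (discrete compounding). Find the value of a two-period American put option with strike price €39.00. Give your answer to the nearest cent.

€6.08

Risk-neutral probability p = (1 + 0.03 − 0.6)/(1.2 − 0.6) = 0.4300/0.6000 = 0.7167
Terminal stock prices: S_uu = 57.6, S_ud = 28.8, S_dd = 14.4
Terminal payoffs (K − S): max(-18.6, 0) = 0, max(10.2, 0) = 10.2, max(24.6, 0) = 24.6
Node u (S = 48): continuation = 1/1.03·[0.7167·0.0000 + 0.2833·10.2000] = 2.8058; exercise value = 0.0000 ≤ continuation, so V_u = 2.8058
Node d (S = 24): continuation = 1/1.03·[0.7167·10.2000 + 0.2833·24.6000] = 13.8641; exercise value = 15.0000 > continuation, so V_d = 15.0000 (exercise)
Node 0 (S = 40): continuation = 1/1.03·[0.7167·2.8058 + 0.2833·15.0000] = 6.0785; exercise value = 0.0000 ≤ continuation, so V_0 = 6.0785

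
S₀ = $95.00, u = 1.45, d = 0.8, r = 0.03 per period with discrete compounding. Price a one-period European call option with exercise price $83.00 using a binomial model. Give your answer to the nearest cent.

$18.81

Risk-neutral probability p = (1 + 0.03 − 0.8)/(1.45 − 0.8) = 0.2300/0.6500 = 0.3538
Terminal stock prices: S_u = 137.8, S_d = 76
Terminal payoffs (S − K): max(54.75, 0) = 54.75, max(-7, 0) = 0
Node 0 (S = 95): V_0 = 1/1.03·[0.3538·54.7500 + 0.6462·0.0000] = 18.8088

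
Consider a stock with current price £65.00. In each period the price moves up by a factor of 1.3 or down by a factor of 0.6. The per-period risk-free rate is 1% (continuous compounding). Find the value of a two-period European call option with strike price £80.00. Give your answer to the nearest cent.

Risk-neutral probability p = (e^0.01 − 0.6)/(1.3 − 0.6) = 0.4101/0.7000 = 0.5858
Terminal stock prices: S_uu = 109.9, S_ud = 50.7, S_dd = 23.4
Terminal payoffs (S − K): max(29.85, 0) = 29.85, max(-29.3, 0) = 0, max(-56.6, 0) = 0
Node u (S = 84.5): V_u = e^(−0.01)·[0.5858·29.8500 + 0.4142·0.0000] = 17.3117
Node d (S = 39): V_d = e^(−0.01)·[0.5858·0.0000 + 0.4142·0.0000] = 0.0000
Node 0 (S = 65): V_0 = e^(−0.01)·[0.5858·17.3117 + 0.4142·0.0000] = 10.0401

£10.04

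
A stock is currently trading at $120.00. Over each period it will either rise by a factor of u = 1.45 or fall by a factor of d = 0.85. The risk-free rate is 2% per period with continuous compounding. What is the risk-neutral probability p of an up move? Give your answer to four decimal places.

Risk-neutral probability p = (e^0.02 − 0.85)/(1.45 − 0.85) = 0.1702/0.6000 = 0.2837

p = 0.2837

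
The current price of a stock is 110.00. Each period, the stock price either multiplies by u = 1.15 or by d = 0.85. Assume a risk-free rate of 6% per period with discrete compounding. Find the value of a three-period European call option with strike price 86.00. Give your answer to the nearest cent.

38.21

Risk-neutral probability p = (1 + 0.06 − 0.85)/(1.15 − 0.85) = 0.2100/0.3000 = 0.7000
Terminal stock prices: S_uuu = 167.3, S_uud = 123.7, S_udd = 91.4, S_ddd = 67.55
Terminal payoffs (S − K): max(81.3, 0) = 81.3, max(37.65, 0) = 37.65, max(5.396, 0) = 5.396, max(-18.45, 0) = 0
Node uu (S = 145.5): V_uu = 1/1.06·[0.7000·81.2962 + 0.3000·37.6537] = 64.3429
Node ud (S = 107.5): V_ud = 1/1.06·[0.7000·37.6537 + 0.3000·5.3962] = 26.3929
Node dd (S = 79.47): V_dd = 1/1.06·[0.7000·5.3962 + 0.3000·0.0000] = 3.5636
Node u (S = 126.5): V_u = 1/1.06·[0.7000·64.3429 + 0.3000·26.3929] = 49.9603
Node d (S = 93.5): V_d = 1/1.06·[0.7000·26.3929 + 0.3000·3.5636] = 18.4378
Node 0 (S = 110): V_0 = 1/1.06·[0.7000·49.9603 + 0.3000·18.4378] = 38.2109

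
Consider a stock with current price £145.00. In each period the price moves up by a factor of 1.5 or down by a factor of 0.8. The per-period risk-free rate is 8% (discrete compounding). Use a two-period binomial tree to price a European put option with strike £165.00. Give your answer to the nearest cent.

£22.28

Risk-neutral probability p = (1 + 0.08 − 0.8)/(1.5 − 0.8) = 0.2800/0.7000 = 0.4000
Terminal stock prices: S_uu = 326.2, S_ud = 174, S_dd = 92.8
Terminal payoffs (K − S): max(-161.2, 0) = 0, max(-9, 0) = 0, max(72.2, 0) = 72.2
Node u (S = 217.5): V_u = 1/1.08·[0.4000·0.0000 + 0.6000·0.0000] = 0.0000
Node d (S = 116): V_d = 1/1.08·[0.4000·0.0000 + 0.6000·72.2000] = 40.1111
Node 0 (S = 145): V_0 = 1/1.08·[0.4000·0.0000 + 0.6000·40.1111] = 22.2840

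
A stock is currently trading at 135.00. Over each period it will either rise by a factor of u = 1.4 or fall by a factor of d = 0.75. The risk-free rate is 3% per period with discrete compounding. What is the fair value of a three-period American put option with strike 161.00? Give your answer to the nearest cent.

40.01

Risk-neutral probability p = (1 + 0.03 − 0.75)/(1.4 − 0.75) = 0.2800/0.6500 = 0.4308
Terminal stock prices: S_uuu = 370.4, S_uud = 198.4, S_udd = 106.3, S_ddd = 56.95
Terminal payoffs (K − S): max(-209.4, 0) = 0, max(-37.45, 0) = 0, max(54.69, 0) = 54.69, max(104, 0) = 104
Node uu (S = 264.6): continuation = 1/1.03·[0.4308·0.0000 + 0.5692·0.0000] = 0.0000; exercise value = 0.0000 ≤ continuation, so V_uu = 0.0000
Node ud (S = 141.8): continuation = 1/1.03·[0.4308·0.0000 + 0.5692·54.6875] = 30.2231; exercise value = 19.2500 ≤ continuation, so V_ud = 30.2231
Node dd (S = 75.94): continuation = 1/1.03·[0.4308·54.6875 + 0.5692·104.0469] = 80.3732; exercise value = 85.0625 > continuation, so V_dd = 85.0625 (exercise)
Node u (S = 189): continuation = 1/1.03·[0.4308·0.0000 + 0.5692·30.2231] = 16.7028; exercise value = 0.0000 ≤ continuation, so V_u = 16.7028
Node d (S = 101.2): continuation = 1/1.03·[0.4308·30.2231 + 0.5692·85.0625] = 59.6499; exercise value = 59.7500 > continuation, so V_d = 59.7500 (exercise)
Node 0 (S = 135): continuation = 1/1.03·[0.4308·16.7028 + 0.5692·59.7500] = 40.0064; exercise value = 26.0000 ≤ continuation, so V_0 = 40.0064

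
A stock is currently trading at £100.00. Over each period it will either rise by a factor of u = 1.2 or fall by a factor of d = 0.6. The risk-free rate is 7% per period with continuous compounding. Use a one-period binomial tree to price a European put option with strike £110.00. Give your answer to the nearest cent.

£9.91

Risk-neutral probability p = (e^0.07 − 0.6)/(1.2 − 0.6) = 0.4725/0.6000 = 0.7875
Terminal stock prices: S_u = 120, S_d = 60
Terminal payoffs (K − S): max(-10, 0) = 0, max(50, 0) = 50
Node 0 (S = 100): V_0 = e^(−0.07)·[0.7875·0.0000 + 0.2125·50.0000] = 9.9060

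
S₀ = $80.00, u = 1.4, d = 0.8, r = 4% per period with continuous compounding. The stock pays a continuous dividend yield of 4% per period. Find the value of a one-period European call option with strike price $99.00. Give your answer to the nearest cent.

Per-period risk-free factor R = e^0.04 = 1.0408; dividend-adjusted growth = e^(0.04−0.04) = 1.0000.
Risk-neutral probability p = (1.0000 − 0.8)/(1.4 − 0.8) = 0.2000/0.6000 = 0.3333
Terminal stock prices: S_u = 112, S_d = 64
Terminal payoffs (S − K): max(13, 0) = 13, max(-35, 0) = 0
Node 0 (S = 80): V_0 = e^(−0.04)·[0.3333·13.0000 + 0.6667·0.0000] = 4.1634

$4.16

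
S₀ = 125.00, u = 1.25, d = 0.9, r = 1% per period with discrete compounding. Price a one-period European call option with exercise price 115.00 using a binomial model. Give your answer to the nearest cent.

Risk-neutral probability p = (1 + 0.01 − 0.9)/(1.25 − 0.9) = 0.1100/0.3500 = 0.3143
Terminal stock prices: S_u = 156.2, S_d = 112.5
Terminal payoffs (S − K): max(41.25, 0) = 41.25, max(-2.5, 0) = 0
Node 0 (S = 125): V_0 = 1/1.01·[0.3143·41.2500 + 0.6857·0.0000] = 12.8359

12.84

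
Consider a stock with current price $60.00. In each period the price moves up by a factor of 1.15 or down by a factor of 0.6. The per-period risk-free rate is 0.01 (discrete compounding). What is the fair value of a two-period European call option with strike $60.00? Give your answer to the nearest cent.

$10.54

Risk-neutral probability p = (1 + 0.01 − 0.6)/(1.15 − 0.6) = 0.4100/0.5500 = 0.7455
Terminal stock prices: S_uu = 79.35, S_ud = 41.4, S_dd = 21.6
Terminal payoffs (S − K): max(19.35, 0) = 19.35, max(-18.6, 0) = 0, max(-38.4, 0) = 0
Node u (S = 69): V_u = 1/1.01·[0.7455·19.3500 + 0.2545·0.0000] = 14.2817
Node d (S = 36): V_d = 1/1.01·[0.7455·0.0000 + 0.2545·0.0000] = 0.0000
Node 0 (S = 60): V_0 = 1/1.01·[0.7455·14.2817 + 0.2545·0.0000] = 10.5410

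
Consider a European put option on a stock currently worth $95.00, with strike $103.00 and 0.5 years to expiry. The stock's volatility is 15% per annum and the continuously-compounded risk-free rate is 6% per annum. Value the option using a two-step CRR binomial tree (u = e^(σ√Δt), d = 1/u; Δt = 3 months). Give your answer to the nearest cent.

CRR parameters: u = e^(σ√Δt) = e^(0.15·√0.25) = 1.0779, d = 1/u = 0.9277
Per-period rate: rΔt = 0.06·0.25 = 0.015, so R = e^0.015 = 1.0151
Risk-neutral probability p = (e^0.015 − 0.9277)/(1.0779 − 0.9277) = 0.0874/0.1501 = 0.5819
Terminal stock prices: S_uu = 110.4, S_ud = 95, S_dd = 81.77
Terminal payoffs (K − S): max(-7.374, 0) = 0, max(8, 0) = 8, max(21.23, 0) = 21.23
Node u (S = 102.4): V_u = e^(−0.015)·[0.5819·0.0000 + 0.4181·8.0000] = 3.2949
Node d (S = 88.14): V_d = e^(−0.015)·[0.5819·8.0000 + 0.4181·21.2327] = 13.3309
Node 0 (S = 95): V_0 = e^(−0.015)·[0.5819·3.2949 + 0.4181·13.3309] = 7.3792

$7.38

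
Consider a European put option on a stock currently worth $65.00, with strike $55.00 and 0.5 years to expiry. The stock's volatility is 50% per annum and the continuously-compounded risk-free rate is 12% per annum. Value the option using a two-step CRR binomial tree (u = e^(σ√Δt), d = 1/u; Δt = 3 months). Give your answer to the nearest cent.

$3.69

CRR parameters: u = e^(σ√Δt) = e^(0.5·√0.25) = 1.2840, d = 1/u = 0.7788
Per-period rate: rΔt = 0.12·0.25 = 0.03, so R = e^0.03 = 1.0305
Risk-neutral probability p = (e^0.03 − 0.7788)/(1.2840 − 0.7788) = 0.2517/0.5052 = 0.4981
Terminal stock prices: S_uu = 107.2, S_ud = 65, S_dd = 39.42
Terminal payoffs (K − S): max(-52.17, 0) = 0, max(-10, 0) = 0, max(15.58, 0) = 15.58
Node u (S = 83.46): V_u = e^(−0.03)·[0.4981·0.0000 + 0.5019·0.0000] = 0.0000
Node d (S = 50.62): V_d = e^(−0.03)·[0.4981·0.0000 + 0.5019·15.5755] = 7.5863
Node 0 (S = 65): V_0 = e^(−0.03)·[0.4981·0.0000 + 0.5019·7.5863] = 3.6950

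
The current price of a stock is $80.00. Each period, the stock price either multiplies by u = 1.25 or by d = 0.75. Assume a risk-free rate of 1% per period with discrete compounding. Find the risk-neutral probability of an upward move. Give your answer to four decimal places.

Risk-neutral probability p = (1 + 0.01 − 0.75)/(1.25 − 0.75) = 0.2600/0.5000 = 0.5200

p = 0.5200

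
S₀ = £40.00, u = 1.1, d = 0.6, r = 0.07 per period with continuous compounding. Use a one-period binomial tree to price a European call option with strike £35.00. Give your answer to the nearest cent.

Risk-neutral probability p = (e^0.07 − 0.6)/(1.1 − 0.6) = 0.4725/0.5000 = 0.9450
Terminal stock prices: S_u = 44, S_d = 24
Terminal payoffs (S − K): max(9, 0) = 9, max(-11, 0) = 0
Node 0 (S = 40): V_0 = e^(−0.07)·[0.9450·9.0000 + 0.0550·0.0000] = 7.9301

£7.93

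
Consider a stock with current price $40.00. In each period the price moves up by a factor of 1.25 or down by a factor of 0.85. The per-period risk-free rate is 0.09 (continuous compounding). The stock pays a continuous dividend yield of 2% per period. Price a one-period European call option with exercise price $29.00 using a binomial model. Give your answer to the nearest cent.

Per-period risk-free factor R = e^0.09 = 1.0942; dividend-adjusted growth = e^(0.09−0.02) = 1.0725.
Risk-neutral probability p = (1.0725 − 0.85)/(1.25 − 0.85) = 0.2225/0.4000 = 0.5563
Terminal stock prices: S_u = 50, S_d = 34
Terminal payoffs (S − K): max(21, 0) = 21, max(5, 0) = 5
Node 0 (S = 40): V_0 = e^(−0.09)·[0.5563·21.0000 + 0.4437·5.0000] = 12.7039

$12.70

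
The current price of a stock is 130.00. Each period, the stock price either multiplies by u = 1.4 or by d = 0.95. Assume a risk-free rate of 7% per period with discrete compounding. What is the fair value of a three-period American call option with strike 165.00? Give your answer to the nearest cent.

12.81

Risk-neutral probability p = (1 + 0.07 − 0.95)/(1.4 − 0.95) = 0.1200/0.4500 = 0.2667
Terminal stock prices: S_uuu = 356.7, S_uud = 242.1, S_udd = 164.3, S_ddd = 111.5
Terminal payoffs (S − K): max(191.7, 0) = 191.7, max(77.06, 0) = 77.06, max(-0.745, 0) = 0, max(-53.54, 0) = 0
Node uu (S = 254.8): continuation = 1/1.07·[0.2667·191.7200 + 0.7333·77.0600] = 100.5944; exercise value = 89.8000 ≤ continuation, so V_uu = 100.5944
Node ud (S = 172.9): continuation = 1/1.07·[0.2667·77.0600 + 0.7333·0.0000] = 19.2050; exercise value = 7.9000 ≤ continuation, so V_ud = 19.2050
Node dd (S = 117.3): continuation = 1/1.07·[0.2667·0.0000 + 0.7333·0.0000] = 0.0000; exercise value = 0.0000 ≤ continuation, so V_dd = 0.0000
Node u (S = 182): continuation = 1/1.07·[0.2667·100.5944 + 0.7333·19.2050] = 38.2325; exercise value = 17.0000 ≤ continuation, so V_u = 38.2325
Node d (S = 123.5): continuation = 1/1.07·[0.2667·19.2050 + 0.7333·0.0000] = 4.7863; exercise value = 0.0000 ≤ continuation, so V_d = 4.7863
Node 0 (S = 130): continuation = 1/1.07·[0.2667·38.2325 + 0.7333·4.7863] = 12.8087; exercise value = 0.0000 ≤ continuation, so V_0 = 12.8087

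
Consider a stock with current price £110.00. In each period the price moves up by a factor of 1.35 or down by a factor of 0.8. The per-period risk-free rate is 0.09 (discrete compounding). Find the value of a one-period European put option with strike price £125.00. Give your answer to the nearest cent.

£16.05

Risk-neutral probability p = (1 + 0.09 − 0.8)/(1.35 − 0.8) = 0.2900/0.5500 = 0.5273
Terminal stock prices: S_u = 148.5, S_d = 88
Terminal payoffs (K − S): max(-23.5, 0) = 0, max(37, 0) = 37
Node 0 (S = 110): V_0 = 1/1.09·[0.5273·0.0000 + 0.4727·37.0000] = 16.0467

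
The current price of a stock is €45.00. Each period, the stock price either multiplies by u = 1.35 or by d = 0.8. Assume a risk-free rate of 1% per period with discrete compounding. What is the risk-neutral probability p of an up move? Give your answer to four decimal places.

p = 0.3818

Risk-neutral probability p = (1 + 0.01 − 0.8)/(1.35 − 0.8) = 0.2100/0.5500 = 0.3818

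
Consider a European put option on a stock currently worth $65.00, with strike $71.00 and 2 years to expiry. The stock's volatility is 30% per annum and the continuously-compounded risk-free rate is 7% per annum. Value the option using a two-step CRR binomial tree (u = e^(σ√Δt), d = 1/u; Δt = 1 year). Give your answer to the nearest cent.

$8.96

CRR parameters: u = e^(σ√Δt) = e^(0.3·√1) = 1.3499, d = 1/u = 0.7408
Per-period rate: rΔt = 0.07·1 = 0.07, so R = e^0.07 = 1.0725
Risk-neutral probability p = (e^0.07 − 0.7408)/(1.3499 − 0.7408) = 0.3317/0.6090 = 0.5446
Terminal stock prices: S_uu = 118.4, S_ud = 65, S_dd = 35.67
Terminal payoffs (K − S): max(-47.44, 0) = 0, max(6, 0) = 6, max(35.33, 0) = 35.33
Node u (S = 87.74): V_u = e^(−0.07)·[0.5446·0.0000 + 0.4554·6.0000] = 2.5476
Node d (S = 48.15): V_d = e^(−0.07)·[0.5446·6.0000 + 0.4554·35.3272] = 18.0468
Node 0 (S = 65): V_0 = e^(−0.07)·[0.5446·2.5476 + 0.4554·18.0468] = 8.9564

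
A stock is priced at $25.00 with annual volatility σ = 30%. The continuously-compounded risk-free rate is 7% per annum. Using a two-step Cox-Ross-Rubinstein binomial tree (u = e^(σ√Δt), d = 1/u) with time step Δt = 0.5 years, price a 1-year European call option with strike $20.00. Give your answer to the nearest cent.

CRR parameters: u = e^(σ√Δt) = e^(0.3·√0.5) = 1.2363, d = 1/u = 0.8089
Per-period rate: rΔt = 0.07·0.5 = 0.035, so R = e^0.035 = 1.0356
Risk-neutral probability p = (e^0.035 − 0.8089)/(1.2363 − 0.8089) = 0.2268/0.4275 = 0.5305
Terminal stock prices: S_uu = 38.21, S_ud = 25, S_dd = 16.36
Terminal payoffs (S − K): max(18.21, 0) = 18.21, max(5, 0) = 5, max(-3.644, 0) = 0
Node u (S = 30.91): V_u = e^(−0.035)·[0.5305·18.2116 + 0.4695·5.0000] = 11.5957
Node d (S = 20.22): V_d = e^(−0.035)·[0.5305·5.0000 + 0.4695·0.0000] = 2.5612
Node 0 (S = 25): V_0 = e^(−0.035)·[0.5305·11.5957 + 0.4695·2.5612] = 7.1010

$7.10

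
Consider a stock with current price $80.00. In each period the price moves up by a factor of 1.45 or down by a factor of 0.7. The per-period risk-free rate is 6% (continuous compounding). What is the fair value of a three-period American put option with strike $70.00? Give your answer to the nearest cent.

Risk-neutral probability p = (e^0.06 − 0.7)/(1.45 − 0.7) = 0.3618/0.7500 = 0.4824
Terminal stock prices: S_uuu = 243.9, S_uud = 117.7, S_udd = 56.84, S_ddd = 27.44
Terminal payoffs (K − S): max(-173.9, 0) = 0, max(-47.74, 0) = 0, max(13.16, 0) = 13.16, max(42.56, 0) = 42.56
Node uu (S = 168.2): continuation = e^(−0.06)·[0.4824·0.0000 + 0.5176·0.0000] = 0.0000; exercise value = 0.0000 ≤ continuation, so V_uu = 0.0000
Node ud (S = 81.2): continuation = e^(−0.06)·[0.4824·0.0000 + 0.5176·13.1600] = 6.4143; exercise value = 0.0000 ≤ continuation, so V_ud = 6.4143
Node dd (S = 39.2): continuation = e^(−0.06)·[0.4824·13.1600 + 0.5176·42.5600] = 26.7235; exercise value = 30.8000 > continuation, so V_dd = 30.8000 (exercise)
Node u (S = 116): continuation = e^(−0.06)·[0.4824·0.0000 + 0.5176·6.4143] = 3.1264; exercise value = 0.0000 ≤ continuation, so V_u = 3.1264
Node d (S = 56): continuation = e^(−0.06)·[0.4824·6.4143 + 0.5176·30.8000] = 17.9266; exercise value = 14.0000 ≤ continuation, so V_d = 17.9266
Node 0 (S = 80): continuation = e^(−0.06)·[0.4824·3.1264 + 0.5176·17.9266] = 10.1582; exercise value = 0.0000 ≤ continuation, so V_0 = 10.1582

$10.16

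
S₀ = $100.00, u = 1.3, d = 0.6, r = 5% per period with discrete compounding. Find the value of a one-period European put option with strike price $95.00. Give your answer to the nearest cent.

$11.90

Risk-neutral probability p = (1 + 0.05 − 0.6)/(1.3 − 0.6) = 0.4500/0.7000 = 0.6429
Terminal stock prices: S_u = 130, S_d = 60
Terminal payoffs (K − S): max(-35, 0) = 0, max(35, 0) = 35
Node 0 (S = 100): V_0 = 1/1.05·[0.6429·0.0000 + 0.3571·35.0000] = 11.9048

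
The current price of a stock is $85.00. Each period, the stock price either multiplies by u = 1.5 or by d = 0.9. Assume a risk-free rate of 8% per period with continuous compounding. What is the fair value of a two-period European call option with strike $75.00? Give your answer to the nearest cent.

$23.62

Risk-neutral probability p = (e^0.08 − 0.9)/(1.5 − 0.9) = 0.1833/0.6000 = 0.3055
Terminal stock prices: S_uu = 191.2, S_ud = 114.8, S_dd = 68.85
Terminal payoffs (S − K): max(116.2, 0) = 116.2, max(39.75, 0) = 39.75, max(-6.15, 0) = 0
Node u (S = 127.5): V_u = e^(−0.08)·[0.3055·116.2500 + 0.6945·39.7500] = 58.2663
Node d (S = 76.5): V_d = e^(−0.08)·[0.3055·39.7500 + 0.6945·0.0000] = 11.2092
Node 0 (S = 85): V_0 = e^(−0.08)·[0.3055·58.2663 + 0.6945·11.2092] = 23.6171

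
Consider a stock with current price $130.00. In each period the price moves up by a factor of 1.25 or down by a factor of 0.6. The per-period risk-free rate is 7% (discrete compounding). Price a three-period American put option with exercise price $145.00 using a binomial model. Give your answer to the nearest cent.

Risk-neutral probability p = (1 + 0.07 − 0.6)/(1.25 − 0.6) = 0.4700/0.6500 = 0.7231
Terminal stock prices: S_uuu = 253.9, S_uud = 121.9, S_udd = 58.5, S_ddd = 28.08
Terminal payoffs (K − S): max(-108.9, 0) = 0, max(23.12, 0) = 23.12, max(86.5, 0) = 86.5, max(116.9, 0) = 116.9
Node uu (S = 203.1): continuation = 1/1.07·[0.7231·0.0000 + 0.2769·23.1250] = 5.9849; exercise value = 0.0000 ≤ continuation, so V_uu = 5.9849
Node ud (S = 97.5): continuation = 1/1.07·[0.7231·23.1250 + 0.2769·86.5000] = 38.0140; exercise value = 47.5000 > continuation, so V_ud = 47.5000 (exercise)
Node dd (S = 46.8): continuation = 1/1.07·[0.7231·86.5000 + 0.2769·116.9200] = 88.7140; exercise value = 98.2000 > continuation, so V_dd = 98.2000 (exercise)
Node u (S = 162.5): continuation = 1/1.07·[0.7231·5.9849 + 0.2769·47.5000] = 16.3377; exercise value = 0.0000 ≤ continuation, so V_u = 16.3377
Node d (S = 78): continuation = 1/1.07·[0.7231·47.5000 + 0.2769·98.2000] = 57.5140; exercise value = 67.0000 > continuation, so V_d = 67.0000 (exercise)
Node 0 (S = 130): continuation = 1/1.07·[0.7231·16.3377 + 0.2769·67.0000] = 28.3806; exercise value = 15.0000 ≤ continuation, so V_0 = 28.3806

$28.38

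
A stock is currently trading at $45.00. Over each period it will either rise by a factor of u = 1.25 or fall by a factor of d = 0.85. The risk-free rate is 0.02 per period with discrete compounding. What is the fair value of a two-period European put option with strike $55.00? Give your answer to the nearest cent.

$10.52

Risk-neutral probability p = (1 + 0.02 − 0.85)/(1.25 − 0.85) = 0.1700/0.4000 = 0.4250
Terminal stock prices: S_uu = 70.31, S_ud = 47.81, S_dd = 32.51
Terminal payoffs (K − S): max(-15.31, 0) = 0, max(7.188, 0) = 7.188, max(22.49, 0) = 22.49
Node u (S = 56.25): V_u = 1/1.02·[0.4250·0.0000 + 0.5750·7.1875] = 4.0518
Node d (S = 38.25): V_d = 1/1.02·[0.4250·7.1875 + 0.5750·22.4875] = 15.6716
Node 0 (S = 45): V_0 = 1/1.02·[0.4250·4.0518 + 0.5750·15.6716] = 10.5227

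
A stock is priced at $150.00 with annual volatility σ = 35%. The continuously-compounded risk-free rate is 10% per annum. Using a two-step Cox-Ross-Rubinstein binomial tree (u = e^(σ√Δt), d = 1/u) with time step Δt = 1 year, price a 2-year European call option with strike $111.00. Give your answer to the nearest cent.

$64.89

CRR parameters: u = e^(σ√Δt) = e^(0.35·√1) = 1.4191, d = 1/u = 0.7047
Per-period rate: rΔt = 0.1·1 = 0.1, so R = e^0.1 = 1.1052
Risk-neutral probability p = (e^0.1 − 0.7047)/(1.4191 − 0.7047) = 0.4005/0.7144 = 0.5606
Terminal stock prices: S_uu = 302.1, S_ud = 150, S_dd = 74.49
Terminal payoffs (S − K): max(191.1, 0) = 191.1, max(39, 0) = 39, max(-36.51, 0) = 0
Node u (S = 212.9): V_u = e^(−0.1)·[0.5606·191.0629 + 0.4394·39.0000] = 112.4232
Node d (S = 105.7): V_d = e^(−0.1)·[0.5606·39.0000 + 0.4394·0.0000] = 19.7829
Node 0 (S = 150): V_0 = e^(−0.1)·[0.5606·112.4232 + 0.4394·19.7829] = 64.8925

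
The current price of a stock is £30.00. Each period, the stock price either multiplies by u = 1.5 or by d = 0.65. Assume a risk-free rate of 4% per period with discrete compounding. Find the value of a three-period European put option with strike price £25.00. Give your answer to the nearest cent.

£4.51

Risk-neutral probability p = (1 + 0.04 − 0.65)/(1.5 − 0.65) = 0.3900/0.8500 = 0.4588
Terminal stock prices: S_uuu = 101.2, S_uud = 43.88, S_udd = 19.01, S_ddd = 8.239
Terminal payoffs (K − S): max(-76.25, 0) = 0, max(-18.88, 0) = 0, max(5.987, 0) = 5.987, max(16.76, 0) = 16.76
Node uu (S = 67.5): V_uu = 1/1.04·[0.4588·0.0000 + 0.5412·0.0000] = 0.0000
Node ud (S = 29.25): V_ud = 1/1.04·[0.4588·0.0000 + 0.5412·5.9875] = 3.1157
Node dd (S = 12.68): V_dd = 1/1.04·[0.4588·5.9875 + 0.5412·16.7613] = 11.3635
Node u (S = 45): V_u = 1/1.04·[0.4588·0.0000 + 0.5412·3.1157] = 1.6213
Node d (S = 19.5): V_d = 1/1.04·[0.4588·3.1157 + 0.5412·11.3635] = 7.2877
Node 0 (S = 30): V_0 = 1/1.04·[0.4588·1.6213 + 0.5412·7.2877] = 4.5075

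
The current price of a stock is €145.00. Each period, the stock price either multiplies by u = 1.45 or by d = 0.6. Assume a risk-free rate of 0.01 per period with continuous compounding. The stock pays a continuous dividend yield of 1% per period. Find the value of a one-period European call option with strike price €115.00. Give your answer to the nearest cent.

€44.38

Per-period risk-free factor R = e^0.01 = 1.0101; dividend-adjusted growth = e^(0.01−0.01) = 1.0000.
Risk-neutral probability p = (1.0000 − 0.6)/(1.45 − 0.6) = 0.4000/0.8500 = 0.4706
Terminal stock prices: S_u = 210.2, S_d = 87
Terminal payoffs (S − K): max(95.25, 0) = 95.25, max(-28, 0) = 0
Node 0 (S = 145): V_0 = e^(−0.01)·[0.4706·95.2500 + 0.5294·0.0000] = 44.3775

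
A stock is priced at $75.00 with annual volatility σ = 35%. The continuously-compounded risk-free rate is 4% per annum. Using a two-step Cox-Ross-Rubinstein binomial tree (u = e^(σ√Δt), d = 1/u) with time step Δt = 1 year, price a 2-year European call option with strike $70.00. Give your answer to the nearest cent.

CRR parameters: u = e^(σ√Δt) = e^(0.35·√1) = 1.4191, d = 1/u = 0.7047
Per-period rate: rΔt = 0.04·1 = 0.04, so R = e^0.04 = 1.0408
Risk-neutral probability p = (e^0.04 − 0.7047)/(1.4191 − 0.7047) = 0.3361/0.7144 = 0.4705
Terminal stock prices: S_uu = 151, S_ud = 75, S_dd = 37.24
Terminal payoffs (S − K): max(81.03, 0) = 81.03, max(5, 0) = 5, max(-32.76, 0) = 0
Node u (S = 106.4): V_u = e^(−0.04)·[0.4705·81.0315 + 0.5295·5.0000] = 39.1748
Node d (S = 52.85): V_d = e^(−0.04)·[0.4705·5.0000 + 0.5295·0.0000] = 2.2603
Node 0 (S = 75): V_0 = e^(−0.04)·[0.4705·39.1748 + 0.5295·2.2603] = 18.8593

$18.86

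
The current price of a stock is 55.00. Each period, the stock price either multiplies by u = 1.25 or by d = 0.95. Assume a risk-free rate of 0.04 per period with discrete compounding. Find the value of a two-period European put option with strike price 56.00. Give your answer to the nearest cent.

Risk-neutral probability p = (1 + 0.04 − 0.95)/(1.25 − 0.95) = 0.0900/0.3000 = 0.3000
Terminal stock prices: S_uu = 85.94, S_ud = 65.31, S_dd = 49.64
Terminal payoffs (K − S): max(-29.94, 0) = 0, max(-9.312, 0) = 0, max(6.363, 0) = 6.363
Node u (S = 68.75): V_u = 1/1.04·[0.3000·0.0000 + 0.7000·0.0000] = 0.0000
Node d (S = 52.25): V_d = 1/1.04·[0.3000·0.0000 + 0.7000·6.3625] = 4.2825
Node 0 (S = 55): V_0 = 1/1.04·[0.3000·0.0000 + 0.7000·4.2825] = 2.8824

2.88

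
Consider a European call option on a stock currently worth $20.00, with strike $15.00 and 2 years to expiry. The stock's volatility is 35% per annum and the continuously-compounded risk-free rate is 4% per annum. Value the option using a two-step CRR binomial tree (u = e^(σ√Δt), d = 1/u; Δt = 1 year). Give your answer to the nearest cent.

CRR parameters: u = e^(σ√Δt) = e^(0.35·√1) = 1.4191, d = 1/u = 0.7047
Per-period rate: rΔt = 0.04·1 = 0.04, so R = e^0.04 = 1.0408
Risk-neutral probability p = (e^0.04 − 0.7047)/(1.4191 − 0.7047) = 0.3361/0.7144 = 0.4705
Terminal stock prices: S_uu = 40.28, S_ud = 20, S_dd = 9.932
Terminal payoffs (S − K): max(25.28, 0) = 25.28, max(5, 0) = 5, max(-5.068, 0) = 0
Node u (S = 28.38): V_u = e^(−0.04)·[0.4705·25.2751 + 0.5295·5.0000] = 13.9695
Node d (S = 14.09): V_d = e^(−0.04)·[0.4705·5.0000 + 0.5295·0.0000] = 2.2603
Node 0 (S = 20): V_0 = e^(−0.04)·[0.4705·13.9695 + 0.5295·2.2603] = 7.4650

$7.46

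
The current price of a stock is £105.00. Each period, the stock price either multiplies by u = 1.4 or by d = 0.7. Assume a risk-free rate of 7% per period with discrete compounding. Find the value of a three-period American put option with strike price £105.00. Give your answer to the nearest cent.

Risk-neutral probability p = (1 + 0.07 − 0.7)/(1.4 − 0.7) = 0.3700/0.7000 = 0.5286
Terminal stock prices: S_uuu = 288.1, S_uud = 144.1, S_udd = 72.03, S_ddd = 36.01
Terminal payoffs (K − S): max(-183.1, 0) = 0, max(-39.06, 0) = 0, max(32.97, 0) = 32.97, max(68.99, 0) = 68.99
Node uu (S = 205.8): continuation = 1/1.07·[0.5286·0.0000 + 0.4714·0.0000] = 0.0000; exercise value = 0.0000 ≤ continuation, so V_uu = 0.0000
Node ud (S = 102.9): continuation = 1/1.07·[0.5286·0.0000 + 0.4714·32.9700] = 14.5262; exercise value = 2.1000 ≤ continuation, so V_ud = 14.5262
Node dd (S = 51.45): continuation = 1/1.07·[0.5286·32.9700 + 0.4714·68.9850] = 46.6808; exercise value = 53.5500 > continuation, so V_dd = 53.5500 (exercise)
Node u (S = 147): continuation = 1/1.07·[0.5286·0.0000 + 0.4714·14.5262] = 6.4000; exercise value = 0.0000 ≤ continuation, so V_u = 6.4000
Node d (S = 73.5): continuation = 1/1.07·[0.5286·14.5262 + 0.4714·53.5500] = 30.7693; exercise value = 31.5000 > continuation, so V_d = 31.5000 (exercise)
Node 0 (S = 105): continuation = 1/1.07·[0.5286·6.4000 + 0.4714·31.5000] = 17.0401; exercise value = 0.0000 ≤ continuation, so V_0 = 17.0401

£17.04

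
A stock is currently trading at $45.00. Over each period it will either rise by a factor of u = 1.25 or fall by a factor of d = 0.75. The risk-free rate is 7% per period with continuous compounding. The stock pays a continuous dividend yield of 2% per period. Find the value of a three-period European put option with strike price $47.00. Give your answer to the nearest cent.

Per-period risk-free factor R = e^0.07 = 1.0725; dividend-adjusted growth = e^(0.07−0.02) = 1.0513.
Risk-neutral probability p = (1.0513 − 0.75)/(1.25 − 0.75) = 0.3013/0.5000 = 0.6025
Terminal stock prices: S_uuu = 87.89, S_uud = 52.73, S_udd = 31.64, S_ddd = 18.98
Terminal payoffs (K − S): max(-40.89, 0) = 0, max(-5.734, 0) = 0, max(15.36, 0) = 15.36, max(28.02, 0) = 28.02
Node uu (S = 70.31): V_uu = e^(−0.07)·[0.6025·0.0000 + 0.3975·0.0000] = 0.0000
Node ud (S = 42.19): V_ud = e^(−0.07)·[0.6025·0.0000 + 0.3975·15.3594] = 5.6920
Node dd (S = 25.31): V_dd = e^(−0.07)·[0.6025·15.3594 + 0.3975·28.0156] = 19.0112
Node u (S = 56.25): V_u = e^(−0.07)·[0.6025·0.0000 + 0.3975·5.6920] = 2.1094
Node d (S = 33.75): V_d = e^(−0.07)·[0.6025·5.6920 + 0.3975·19.0112] = 10.2431
Node 0 (S = 45): V_0 = e^(−0.07)·[0.6025·2.1094 + 0.3975·10.2431] = 4.9810

$4.98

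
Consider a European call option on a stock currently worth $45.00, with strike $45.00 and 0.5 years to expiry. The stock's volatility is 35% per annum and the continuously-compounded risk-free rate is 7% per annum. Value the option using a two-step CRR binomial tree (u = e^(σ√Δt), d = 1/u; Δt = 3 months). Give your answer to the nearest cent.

$4.67

CRR parameters: u = e^(σ√Δt) = e^(0.35·√0.25) = 1.1912, d = 1/u = 0.8395
Per-period rate: rΔt = 0.07·0.25 = 0.0175, so R = e^0.0175 = 1.0177
Risk-neutral probability p = (e^0.0175 − 0.8395)/(1.1912 − 0.8395) = 0.1782/0.3518 = 0.5065
Terminal stock prices: S_uu = 63.86, S_ud = 45, S_dd = 31.71
Terminal payoffs (S − K): max(18.86, 0) = 18.86, max(0, 0) = 0, max(-13.29, 0) = 0
Node u (S = 53.61): V_u = e^(−0.0175)·[0.5065·18.8580 + 0.4935·0.0000] = 9.3867
Node d (S = 37.78): V_d = e^(−0.0175)·[0.5065·0.0000 + 0.4935·0.0000] = 0.0000
Node 0 (S = 45): V_0 = e^(−0.0175)·[0.5065·9.3867 + 0.4935·0.0000] = 4.6723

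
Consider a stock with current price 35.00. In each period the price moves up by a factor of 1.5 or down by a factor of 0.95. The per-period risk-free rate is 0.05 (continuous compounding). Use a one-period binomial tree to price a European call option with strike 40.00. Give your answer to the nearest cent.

2.19

Risk-neutral probability p = (e^0.05 − 0.95)/(1.5 − 0.95) = 0.1013/0.5500 = 0.1841
Terminal stock prices: S_u = 52.5, S_d = 33.25
Terminal payoffs (S − K): max(12.5, 0) = 12.5, max(-6.75, 0) = 0
Node 0 (S = 35): V_0 = e^(−0.05)·[0.1841·12.5000 + 0.8159·0.0000] = 2.1894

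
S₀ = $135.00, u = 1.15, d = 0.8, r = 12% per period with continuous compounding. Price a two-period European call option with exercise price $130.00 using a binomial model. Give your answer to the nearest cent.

$33.43

Risk-neutral probability p = (e^0.12 − 0.8)/(1.15 − 0.8) = 0.3275/0.3500 = 0.9357
Terminal stock prices: S_uu = 178.5, S_ud = 124.2, S_dd = 86.4
Terminal payoffs (S − K): max(48.54, 0) = 48.54, max(-5.8, 0) = 0, max(-43.6, 0) = 0
Node u (S = 155.2): V_u = e^(−0.12)·[0.9357·48.5375 + 0.0643·0.0000] = 40.2811
Node d (S = 108): V_d = e^(−0.12)·[0.9357·0.0000 + 0.0643·0.0000] = 0.0000
Node 0 (S = 135): V_0 = e^(−0.12)·[0.9357·40.2811 + 0.0643·0.0000] = 33.4291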